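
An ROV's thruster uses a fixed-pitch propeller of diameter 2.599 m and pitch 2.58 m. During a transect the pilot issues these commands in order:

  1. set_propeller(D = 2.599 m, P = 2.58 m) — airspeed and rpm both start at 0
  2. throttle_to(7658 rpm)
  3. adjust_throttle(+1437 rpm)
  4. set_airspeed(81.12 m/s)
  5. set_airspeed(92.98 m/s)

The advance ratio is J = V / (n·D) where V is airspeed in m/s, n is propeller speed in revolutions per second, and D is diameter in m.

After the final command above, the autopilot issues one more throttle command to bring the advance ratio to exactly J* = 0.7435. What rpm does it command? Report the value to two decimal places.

rpm = 2887.04

set_propeller: D = 2.599 m, P = 2.58 m (p = P/D = 0.992689); state ← (V=0, rpm=0)
throttle_to(7658): rpm ← 7658
adjust_throttle(+1437): rpm ← 7658 +1437 = 9095
set_airspeed(81.12): V ← 81.12 m/s
set_airspeed(92.98): V ← 92.98 m/s
final state: V = 92.98 m/s, rpm = 9095 → n = rpm/60 = 151.583333 rev/s
target J* = 0.7435; solve J* = V/(n·D) for n: n = V/(J*·D) = 92.98/(0.7435 × 2.599) = 48.117415 rev/s
rpm = 60·n = 2887.044911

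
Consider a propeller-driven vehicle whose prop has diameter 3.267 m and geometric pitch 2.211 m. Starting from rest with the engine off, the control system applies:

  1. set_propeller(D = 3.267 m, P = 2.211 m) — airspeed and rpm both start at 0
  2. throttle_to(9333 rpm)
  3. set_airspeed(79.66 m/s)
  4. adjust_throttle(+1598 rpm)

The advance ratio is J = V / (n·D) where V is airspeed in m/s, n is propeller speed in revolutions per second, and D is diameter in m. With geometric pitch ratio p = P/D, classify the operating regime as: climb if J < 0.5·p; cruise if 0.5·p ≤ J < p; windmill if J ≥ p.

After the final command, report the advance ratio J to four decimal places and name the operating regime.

set_propeller: D = 3.267 m, P = 2.211 m (p = P/D = 0.676768); state ← (V=0, rpm=0)
throttle_to(9333): rpm ← 9333
set_airspeed(79.66): V ← 79.66 m/s
adjust_throttle(+1598): rpm ← 9333 +1598 = 10931
final state: V = 79.66 m/s, rpm = 10931 → n = rpm/60 = 182.183333 rev/s
J = V / (n·D) = 79.66 / (182.183333 × 3.267) = 0.133839
regime bands: climb J<0.3384 | cruise [0.3384, 0.6768) | windmill J≥0.6768
J = 0.1338 → climb

J = 0.1338, regime = climb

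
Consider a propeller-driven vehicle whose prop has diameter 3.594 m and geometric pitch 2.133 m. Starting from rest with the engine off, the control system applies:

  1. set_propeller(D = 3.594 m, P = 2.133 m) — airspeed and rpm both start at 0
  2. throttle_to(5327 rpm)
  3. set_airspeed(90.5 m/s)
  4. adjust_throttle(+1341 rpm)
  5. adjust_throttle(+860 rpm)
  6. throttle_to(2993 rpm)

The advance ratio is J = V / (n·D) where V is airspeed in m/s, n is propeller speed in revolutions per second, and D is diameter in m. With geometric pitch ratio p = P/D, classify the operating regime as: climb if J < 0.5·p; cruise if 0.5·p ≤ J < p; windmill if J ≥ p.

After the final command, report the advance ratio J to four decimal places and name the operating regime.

J = 0.5048, regime = cruise

set_propeller: D = 3.594 m, P = 2.133 m (p = P/D = 0.593489); state ← (V=0, rpm=0)
throttle_to(5327): rpm ← 5327
set_airspeed(90.5): V ← 90.5 m/s
adjust_throttle(+1341): rpm ← 5327 +1341 = 6668
adjust_throttle(+860): rpm ← 6668 +860 = 7528
throttle_to(2993): rpm ← 2993
final state: V = 90.5 m/s, rpm = 2993 → n = rpm/60 = 49.883333 rev/s
J = V / (n·D) = 90.5 / (49.883333 × 3.594) = 0.504795
regime bands: climb J<0.2967 | cruise [0.2967, 0.5935) | windmill J≥0.5935
J = 0.5048 → cruise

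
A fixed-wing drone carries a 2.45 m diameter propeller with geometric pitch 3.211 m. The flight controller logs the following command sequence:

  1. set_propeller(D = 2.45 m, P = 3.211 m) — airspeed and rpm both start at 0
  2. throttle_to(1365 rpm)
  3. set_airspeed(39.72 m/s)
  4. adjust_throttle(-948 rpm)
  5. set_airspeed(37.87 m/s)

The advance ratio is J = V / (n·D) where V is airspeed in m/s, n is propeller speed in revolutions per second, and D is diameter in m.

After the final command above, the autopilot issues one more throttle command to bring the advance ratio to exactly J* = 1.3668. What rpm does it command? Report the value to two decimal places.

rpm = 678.54

set_propeller: D = 2.45 m, P = 3.211 m (p = P/D = 1.310612); state ← (V=0, rpm=0)
throttle_to(1365): rpm ← 1365
set_airspeed(39.72): V ← 39.72 m/s
adjust_throttle(-948): rpm ← 1365 -948 = 417
set_airspeed(37.87): V ← 37.87 m/s
final state: V = 37.87 m/s, rpm = 417 → n = rpm/60 = 6.950000 rev/s
target J* = 1.3668; solve J* = V/(n·D) for n: n = V/(J*·D) = 37.87/(1.3668 × 2.45) = 11.309001 rev/s
rpm = 60·n = 678.540073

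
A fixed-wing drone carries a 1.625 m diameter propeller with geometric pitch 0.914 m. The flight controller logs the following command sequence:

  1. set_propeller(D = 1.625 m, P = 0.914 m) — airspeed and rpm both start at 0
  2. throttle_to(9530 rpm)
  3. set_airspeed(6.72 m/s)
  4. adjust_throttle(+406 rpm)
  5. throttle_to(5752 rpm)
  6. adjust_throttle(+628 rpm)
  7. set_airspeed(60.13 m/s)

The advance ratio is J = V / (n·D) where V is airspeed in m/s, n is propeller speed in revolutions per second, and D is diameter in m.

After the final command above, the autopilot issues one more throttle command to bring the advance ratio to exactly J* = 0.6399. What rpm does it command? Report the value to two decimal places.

rpm = 3469.58

set_propeller: D = 1.625 m, P = 0.914 m (p = P/D = 0.562462); state ← (V=0, rpm=0)
throttle_to(9530): rpm ← 9530
set_airspeed(6.72): V ← 6.72 m/s
adjust_throttle(+406): rpm ← 9530 +406 = 9936
throttle_to(5752): rpm ← 5752
adjust_throttle(+628): rpm ← 5752 +628 = 6380
set_airspeed(60.13): V ← 60.13 m/s
final state: V = 60.13 m/s, rpm = 6380 → n = rpm/60 = 106.333333 rev/s
target J* = 0.6399; solve J* = V/(n·D) for n: n = V/(J*·D) = 60.13/(0.6399 × 1.625) = 57.826343 rev/s
rpm = 60·n = 3469.580584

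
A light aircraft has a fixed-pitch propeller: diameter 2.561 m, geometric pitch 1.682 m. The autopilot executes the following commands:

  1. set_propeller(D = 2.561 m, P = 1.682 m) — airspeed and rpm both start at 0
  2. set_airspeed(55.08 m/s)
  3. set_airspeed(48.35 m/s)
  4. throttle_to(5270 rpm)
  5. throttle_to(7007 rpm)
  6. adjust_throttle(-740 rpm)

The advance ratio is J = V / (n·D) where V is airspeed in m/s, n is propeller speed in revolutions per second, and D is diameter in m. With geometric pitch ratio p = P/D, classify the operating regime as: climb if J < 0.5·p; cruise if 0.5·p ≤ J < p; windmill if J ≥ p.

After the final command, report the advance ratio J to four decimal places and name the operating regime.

set_propeller: D = 2.561 m, P = 1.682 m (p = P/D = 0.656775); state ← (V=0, rpm=0)
set_airspeed(55.08): V ← 55.08 m/s
set_airspeed(48.35): V ← 48.35 m/s
throttle_to(5270): rpm ← 5270
throttle_to(7007): rpm ← 7007
adjust_throttle(-740): rpm ← 7007 -740 = 6267
final state: V = 48.35 m/s, rpm = 6267 → n = rpm/60 = 104.450000 rev/s
J = V / (n·D) = 48.35 / (104.450000 × 2.561) = 0.180750
regime bands: climb J<0.3284 | cruise [0.3284, 0.6568) | windmill J≥0.6568
J = 0.1808 → climb

J = 0.1808, regime = climb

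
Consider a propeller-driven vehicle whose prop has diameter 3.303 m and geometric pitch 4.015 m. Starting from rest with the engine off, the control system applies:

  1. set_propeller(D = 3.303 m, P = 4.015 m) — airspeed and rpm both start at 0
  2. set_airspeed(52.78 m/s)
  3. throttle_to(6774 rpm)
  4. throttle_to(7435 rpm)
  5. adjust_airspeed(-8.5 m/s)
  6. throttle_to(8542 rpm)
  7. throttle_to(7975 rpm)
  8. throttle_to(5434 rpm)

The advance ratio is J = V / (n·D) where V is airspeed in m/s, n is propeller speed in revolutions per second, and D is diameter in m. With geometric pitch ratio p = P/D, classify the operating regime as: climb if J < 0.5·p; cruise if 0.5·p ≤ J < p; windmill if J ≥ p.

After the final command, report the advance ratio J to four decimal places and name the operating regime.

J = 0.1480, regime = climb

set_propeller: D = 3.303 m, P = 4.015 m (p = P/D = 1.215562); state ← (V=0, rpm=0)
set_airspeed(52.78): V ← 52.78 m/s
throttle_to(6774): rpm ← 6774
throttle_to(7435): rpm ← 7435
adjust_airspeed(-8.5): V ← 52.78 -8.5 = 44.28 m/s
throttle_to(8542): rpm ← 8542
throttle_to(7975): rpm ← 7975
throttle_to(5434): rpm ← 5434
final state: V = 44.28 m/s, rpm = 5434 → n = rpm/60 = 90.566667 rev/s
J = V / (n·D) = 44.28 / (90.566667 × 3.303) = 0.148023
regime bands: climb J<0.6078 | cruise [0.6078, 1.2156) | windmill J≥1.2156
J = 0.1480 → climb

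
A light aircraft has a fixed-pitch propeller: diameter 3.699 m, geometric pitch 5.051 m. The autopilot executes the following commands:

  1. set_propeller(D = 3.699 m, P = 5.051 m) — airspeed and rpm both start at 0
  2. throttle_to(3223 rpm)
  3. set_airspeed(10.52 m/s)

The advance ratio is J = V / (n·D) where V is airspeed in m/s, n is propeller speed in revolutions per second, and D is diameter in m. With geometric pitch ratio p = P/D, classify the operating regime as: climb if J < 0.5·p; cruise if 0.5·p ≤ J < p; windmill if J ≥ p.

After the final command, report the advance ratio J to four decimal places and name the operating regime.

set_propeller: D = 3.699 m, P = 5.051 m (p = P/D = 1.365504); state ← (V=0, rpm=0)
throttle_to(3223): rpm ← 3223
set_airspeed(10.52): V ← 10.52 m/s
final state: V = 10.52 m/s, rpm = 3223 → n = rpm/60 = 53.716667 rev/s
J = V / (n·D) = 10.52 / (53.716667 × 3.699) = 0.052945
regime bands: climb J<0.6828 | cruise [0.6828, 1.3655) | windmill J≥1.3655
J = 0.0529 → climb

J = 0.0529, regime = climb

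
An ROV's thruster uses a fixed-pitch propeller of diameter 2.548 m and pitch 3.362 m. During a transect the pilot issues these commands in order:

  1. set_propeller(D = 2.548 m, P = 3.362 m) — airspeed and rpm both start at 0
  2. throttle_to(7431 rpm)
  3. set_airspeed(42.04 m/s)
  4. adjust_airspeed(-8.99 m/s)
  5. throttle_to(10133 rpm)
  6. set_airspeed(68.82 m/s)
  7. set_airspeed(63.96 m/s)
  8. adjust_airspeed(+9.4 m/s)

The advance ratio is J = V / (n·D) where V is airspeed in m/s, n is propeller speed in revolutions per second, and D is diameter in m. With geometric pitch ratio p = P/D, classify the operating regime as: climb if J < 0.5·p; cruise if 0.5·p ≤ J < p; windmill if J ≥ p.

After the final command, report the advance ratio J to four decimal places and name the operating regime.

J = 0.1705, regime = climb

set_propeller: D = 2.548 m, P = 3.362 m (p = P/D = 1.319466); state ← (V=0, rpm=0)
throttle_to(7431): rpm ← 7431
set_airspeed(42.04): V ← 42.04 m/s
adjust_airspeed(-8.99): V ← 42.04 -8.99 = 33.05 m/s
throttle_to(10133): rpm ← 10133
set_airspeed(68.82): V ← 68.82 m/s
set_airspeed(63.96): V ← 63.96 m/s
adjust_airspeed(+9.4): V ← 63.96 +9.4 = 73.36 m/s
final state: V = 73.36 m/s, rpm = 10133 → n = rpm/60 = 168.883333 rev/s
J = V / (n·D) = 73.36 / (168.883333 × 2.548) = 0.170480
regime bands: climb J<0.6597 | cruise [0.6597, 1.3195) | windmill J≥1.3195
J = 0.1705 → climb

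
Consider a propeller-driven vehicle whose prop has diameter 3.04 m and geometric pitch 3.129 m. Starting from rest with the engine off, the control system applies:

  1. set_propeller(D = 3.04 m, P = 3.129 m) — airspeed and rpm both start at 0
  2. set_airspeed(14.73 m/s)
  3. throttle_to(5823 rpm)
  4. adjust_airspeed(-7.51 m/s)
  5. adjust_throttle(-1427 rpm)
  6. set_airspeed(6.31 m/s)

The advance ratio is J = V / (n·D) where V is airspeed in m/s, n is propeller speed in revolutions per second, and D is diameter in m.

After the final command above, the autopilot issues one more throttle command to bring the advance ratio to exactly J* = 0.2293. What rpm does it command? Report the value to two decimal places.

rpm = 543.13

set_propeller: D = 3.04 m, P = 3.129 m (p = P/D = 1.029276); state ← (V=0, rpm=0)
set_airspeed(14.73): V ← 14.73 m/s
throttle_to(5823): rpm ← 5823
adjust_airspeed(-7.51): V ← 14.73 -7.51 = 7.22 m/s
adjust_throttle(-1427): rpm ← 5823 -1427 = 4396
set_airspeed(6.31): V ← 6.31 m/s
final state: V = 6.31 m/s, rpm = 4396 → n = rpm/60 = 73.266667 rev/s
target J* = 0.2293; solve J* = V/(n·D) for n: n = V/(J*·D) = 6.31/(0.2293 × 3.04) = 9.052150 rev/s
rpm = 60·n = 543.128974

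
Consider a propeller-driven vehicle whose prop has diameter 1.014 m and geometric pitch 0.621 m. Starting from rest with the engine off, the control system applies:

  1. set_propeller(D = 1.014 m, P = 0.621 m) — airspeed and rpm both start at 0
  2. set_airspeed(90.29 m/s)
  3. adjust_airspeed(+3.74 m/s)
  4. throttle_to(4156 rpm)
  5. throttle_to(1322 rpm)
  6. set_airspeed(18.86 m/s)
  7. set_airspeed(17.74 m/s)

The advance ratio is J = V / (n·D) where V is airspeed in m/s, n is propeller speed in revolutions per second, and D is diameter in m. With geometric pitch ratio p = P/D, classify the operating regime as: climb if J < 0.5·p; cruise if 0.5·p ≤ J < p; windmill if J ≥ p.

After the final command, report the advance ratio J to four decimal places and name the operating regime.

set_propeller: D = 1.014 m, P = 0.621 m (p = P/D = 0.612426); state ← (V=0, rpm=0)
set_airspeed(90.29): V ← 90.29 m/s
adjust_airspeed(+3.74): V ← 90.29 +3.74 = 94.03 m/s
throttle_to(4156): rpm ← 4156
throttle_to(1322): rpm ← 1322
set_airspeed(18.86): V ← 18.86 m/s
set_airspeed(17.74): V ← 17.74 m/s
final state: V = 17.74 m/s, rpm = 1322 → n = rpm/60 = 22.033333 rev/s
J = V / (n·D) = 17.74 / (22.033333 × 1.014) = 0.794027
regime bands: climb J<0.3062 | cruise [0.3062, 0.6124) | windmill J≥0.6124
J = 0.7940 → windmill

J = 0.7940, regime = windmill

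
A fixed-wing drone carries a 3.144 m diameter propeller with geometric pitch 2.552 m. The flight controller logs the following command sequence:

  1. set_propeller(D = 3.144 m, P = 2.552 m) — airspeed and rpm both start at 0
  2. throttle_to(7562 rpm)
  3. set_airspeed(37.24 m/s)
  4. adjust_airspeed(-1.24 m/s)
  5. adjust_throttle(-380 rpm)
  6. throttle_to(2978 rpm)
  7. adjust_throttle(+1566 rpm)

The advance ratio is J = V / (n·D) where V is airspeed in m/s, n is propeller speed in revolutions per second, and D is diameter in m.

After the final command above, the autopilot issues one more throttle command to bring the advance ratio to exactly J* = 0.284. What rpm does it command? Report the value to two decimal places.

set_propeller: D = 3.144 m, P = 2.552 m (p = P/D = 0.811705); state ← (V=0, rpm=0)
throttle_to(7562): rpm ← 7562
set_airspeed(37.24): V ← 37.24 m/s
adjust_airspeed(-1.24): V ← 37.24 -1.24 = 36 m/s
adjust_throttle(-380): rpm ← 7562 -380 = 7182
throttle_to(2978): rpm ← 2978
adjust_throttle(+1566): rpm ← 2978 +1566 = 4544
final state: V = 36 m/s, rpm = 4544 → n = rpm/60 = 75.733333 rev/s
target J* = 0.284; solve J* = V/(n·D) for n: n = V/(J*·D) = 36/(0.284 × 3.144) = 40.318245 rev/s
rpm = 60·n = 2419.094721

rpm = 2419.09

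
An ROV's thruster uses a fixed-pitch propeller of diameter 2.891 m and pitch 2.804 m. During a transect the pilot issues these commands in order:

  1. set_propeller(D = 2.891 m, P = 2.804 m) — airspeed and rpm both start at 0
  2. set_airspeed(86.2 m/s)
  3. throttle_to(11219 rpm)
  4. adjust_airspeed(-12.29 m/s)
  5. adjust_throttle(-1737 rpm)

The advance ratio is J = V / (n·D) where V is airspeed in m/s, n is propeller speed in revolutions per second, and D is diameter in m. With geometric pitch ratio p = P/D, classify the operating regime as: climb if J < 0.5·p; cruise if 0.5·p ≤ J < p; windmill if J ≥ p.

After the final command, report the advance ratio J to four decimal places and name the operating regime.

J = 0.1618, regime = climb

set_propeller: D = 2.891 m, P = 2.804 m (p = P/D = 0.969907); state ← (V=0, rpm=0)
set_airspeed(86.2): V ← 86.2 m/s
throttle_to(11219): rpm ← 11219
adjust_airspeed(-12.29): V ← 86.2 -12.29 = 73.91 m/s
adjust_throttle(-1737): rpm ← 11219 -1737 = 9482
final state: V = 73.91 m/s, rpm = 9482 → n = rpm/60 = 158.033333 rev/s
J = V / (n·D) = 73.91 / (158.033333 × 2.891) = 0.161773
regime bands: climb J<0.4850 | cruise [0.4850, 0.9699) | windmill J≥0.9699
J = 0.1618 → climb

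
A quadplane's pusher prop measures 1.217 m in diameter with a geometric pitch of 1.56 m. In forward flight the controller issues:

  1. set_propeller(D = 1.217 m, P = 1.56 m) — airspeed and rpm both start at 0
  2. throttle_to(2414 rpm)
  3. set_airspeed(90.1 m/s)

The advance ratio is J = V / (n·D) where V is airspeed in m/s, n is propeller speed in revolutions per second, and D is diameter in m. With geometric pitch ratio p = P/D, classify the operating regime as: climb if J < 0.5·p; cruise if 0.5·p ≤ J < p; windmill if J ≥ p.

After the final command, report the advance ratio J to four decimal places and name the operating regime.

set_propeller: D = 1.217 m, P = 1.56 m (p = P/D = 1.281841); state ← (V=0, rpm=0)
throttle_to(2414): rpm ← 2414
set_airspeed(90.1): V ← 90.1 m/s
final state: V = 90.1 m/s, rpm = 2414 → n = rpm/60 = 40.233333 rev/s
J = V / (n·D) = 90.1 / (40.233333 × 1.217) = 1.840129
regime bands: climb J<0.6409 | cruise [0.6409, 1.2818) | windmill J≥1.2818
J = 1.8401 → windmill

J = 1.8401, regime = windmill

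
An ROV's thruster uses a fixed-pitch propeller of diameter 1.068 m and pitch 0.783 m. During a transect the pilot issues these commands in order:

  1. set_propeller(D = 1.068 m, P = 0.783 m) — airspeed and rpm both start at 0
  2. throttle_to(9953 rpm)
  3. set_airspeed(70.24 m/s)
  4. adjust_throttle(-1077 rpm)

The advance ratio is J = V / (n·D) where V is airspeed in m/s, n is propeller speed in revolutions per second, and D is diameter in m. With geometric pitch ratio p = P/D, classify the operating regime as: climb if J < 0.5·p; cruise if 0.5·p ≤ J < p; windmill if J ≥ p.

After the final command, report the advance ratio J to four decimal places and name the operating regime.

set_propeller: D = 1.068 m, P = 0.783 m (p = P/D = 0.733146); state ← (V=0, rpm=0)
throttle_to(9953): rpm ← 9953
set_airspeed(70.24): V ← 70.24 m/s
adjust_throttle(-1077): rpm ← 9953 -1077 = 8876
final state: V = 70.24 m/s, rpm = 8876 → n = rpm/60 = 147.933333 rev/s
J = V / (n·D) = 70.24 / (147.933333 × 1.068) = 0.444577
regime bands: climb J<0.3666 | cruise [0.3666, 0.7331) | windmill J≥0.7331
J = 0.4446 → cruise

J = 0.4446, regime = cruise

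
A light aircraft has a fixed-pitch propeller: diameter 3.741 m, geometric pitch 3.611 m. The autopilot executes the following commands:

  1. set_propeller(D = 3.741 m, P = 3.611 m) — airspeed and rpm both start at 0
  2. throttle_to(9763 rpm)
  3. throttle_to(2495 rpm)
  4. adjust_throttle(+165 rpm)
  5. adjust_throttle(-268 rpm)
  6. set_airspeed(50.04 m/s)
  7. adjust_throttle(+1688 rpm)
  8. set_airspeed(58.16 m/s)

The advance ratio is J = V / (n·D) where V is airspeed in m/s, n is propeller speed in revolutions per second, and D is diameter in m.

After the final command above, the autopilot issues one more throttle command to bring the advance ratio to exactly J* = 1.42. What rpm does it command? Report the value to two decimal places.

set_propeller: D = 3.741 m, P = 3.611 m (p = P/D = 0.965250); state ← (V=0, rpm=0)
throttle_to(9763): rpm ← 9763
throttle_to(2495): rpm ← 2495
adjust_throttle(+165): rpm ← 2495 +165 = 2660
adjust_throttle(-268): rpm ← 2660 -268 = 2392
set_airspeed(50.04): V ← 50.04 m/s
adjust_throttle(+1688): rpm ← 2392 +1688 = 4080
set_airspeed(58.16): V ← 58.16 m/s
final state: V = 58.16 m/s, rpm = 4080 → n = rpm/60 = 68.000000 rev/s
target J* = 1.42; solve J* = V/(n·D) for n: n = V/(J*·D) = 58.16/(1.42 × 3.741) = 10.948342 rev/s
rpm = 60·n = 656.900505

rpm = 656.90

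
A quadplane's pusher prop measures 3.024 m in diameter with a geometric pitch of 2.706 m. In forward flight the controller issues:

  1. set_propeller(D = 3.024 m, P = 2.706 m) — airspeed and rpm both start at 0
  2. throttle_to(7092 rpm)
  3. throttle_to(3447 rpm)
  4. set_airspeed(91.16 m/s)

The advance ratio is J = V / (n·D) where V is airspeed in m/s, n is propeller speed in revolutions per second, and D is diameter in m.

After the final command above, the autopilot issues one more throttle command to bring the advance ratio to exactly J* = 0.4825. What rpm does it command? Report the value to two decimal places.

set_propeller: D = 3.024 m, P = 2.706 m (p = P/D = 0.894841); state ← (V=0, rpm=0)
throttle_to(7092): rpm ← 7092
throttle_to(3447): rpm ← 3447
set_airspeed(91.16): V ← 91.16 m/s
final state: V = 91.16 m/s, rpm = 3447 → n = rpm/60 = 57.450000 rev/s
target J* = 0.4825; solve J* = V/(n·D) for n: n = V/(J*·D) = 91.16/(0.4825 × 3.024) = 62.477726 rev/s
rpm = 60·n = 3748.663541

rpm = 3748.66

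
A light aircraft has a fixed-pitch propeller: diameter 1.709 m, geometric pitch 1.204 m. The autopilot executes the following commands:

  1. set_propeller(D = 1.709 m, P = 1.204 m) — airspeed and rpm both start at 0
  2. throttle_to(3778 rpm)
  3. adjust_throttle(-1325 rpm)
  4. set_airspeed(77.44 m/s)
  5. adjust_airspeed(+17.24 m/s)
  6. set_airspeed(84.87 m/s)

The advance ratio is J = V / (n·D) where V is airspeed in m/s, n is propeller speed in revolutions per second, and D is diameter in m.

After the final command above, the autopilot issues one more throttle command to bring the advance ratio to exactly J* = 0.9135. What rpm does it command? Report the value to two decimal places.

rpm = 3261.78

set_propeller: D = 1.709 m, P = 1.204 m (p = P/D = 0.704506); state ← (V=0, rpm=0)
throttle_to(3778): rpm ← 3778
adjust_throttle(-1325): rpm ← 3778 -1325 = 2453
set_airspeed(77.44): V ← 77.44 m/s
adjust_airspeed(+17.24): V ← 77.44 +17.24 = 94.68 m/s
set_airspeed(84.87): V ← 84.87 m/s
final state: V = 84.87 m/s, rpm = 2453 → n = rpm/60 = 40.883333 rev/s
target J* = 0.9135; solve J* = V/(n·D) for n: n = V/(J*·D) = 84.87/(0.9135 × 1.709) = 54.363022 rev/s
rpm = 60·n = 3261.781297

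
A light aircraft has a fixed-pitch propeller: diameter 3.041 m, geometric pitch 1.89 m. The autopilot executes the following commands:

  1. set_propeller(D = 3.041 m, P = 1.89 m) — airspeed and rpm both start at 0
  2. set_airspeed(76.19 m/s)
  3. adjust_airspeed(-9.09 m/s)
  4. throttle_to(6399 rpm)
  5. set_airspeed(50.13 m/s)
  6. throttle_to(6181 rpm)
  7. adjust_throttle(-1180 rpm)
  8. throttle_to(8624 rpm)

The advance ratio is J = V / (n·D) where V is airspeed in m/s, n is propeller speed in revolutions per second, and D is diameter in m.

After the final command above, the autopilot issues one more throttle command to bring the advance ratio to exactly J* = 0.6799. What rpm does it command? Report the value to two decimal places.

rpm = 1454.75

set_propeller: D = 3.041 m, P = 1.89 m (p = P/D = 0.621506); state ← (V=0, rpm=0)
set_airspeed(76.19): V ← 76.19 m/s
adjust_airspeed(-9.09): V ← 76.19 -9.09 = 67.1 m/s
throttle_to(6399): rpm ← 6399
set_airspeed(50.13): V ← 50.13 m/s
throttle_to(6181): rpm ← 6181
adjust_throttle(-1180): rpm ← 6181 -1180 = 5001
throttle_to(8624): rpm ← 8624
final state: V = 50.13 m/s, rpm = 8624 → n = rpm/60 = 143.733333 rev/s
target J* = 0.6799; solve J* = V/(n·D) for n: n = V/(J*·D) = 50.13/(0.6799 × 3.041) = 24.245785 rev/s
rpm = 60·n = 1454.747078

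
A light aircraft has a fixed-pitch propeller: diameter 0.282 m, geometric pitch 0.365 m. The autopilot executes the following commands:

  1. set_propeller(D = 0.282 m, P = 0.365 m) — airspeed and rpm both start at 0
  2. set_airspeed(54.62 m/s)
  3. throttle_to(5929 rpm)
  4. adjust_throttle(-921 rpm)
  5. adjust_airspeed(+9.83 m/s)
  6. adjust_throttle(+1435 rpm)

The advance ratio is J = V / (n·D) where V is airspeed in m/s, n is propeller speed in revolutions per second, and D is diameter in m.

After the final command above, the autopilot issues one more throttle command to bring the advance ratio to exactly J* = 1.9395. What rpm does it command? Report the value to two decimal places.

set_propeller: D = 0.282 m, P = 0.365 m (p = P/D = 1.294326); state ← (V=0, rpm=0)
set_airspeed(54.62): V ← 54.62 m/s
throttle_to(5929): rpm ← 5929
adjust_throttle(-921): rpm ← 5929 -921 = 5008
adjust_airspeed(+9.83): V ← 54.62 +9.83 = 64.45 m/s
adjust_throttle(+1435): rpm ← 5008 +1435 = 6443
final state: V = 64.45 m/s, rpm = 6443 → n = rpm/60 = 107.383333 rev/s
target J* = 1.9395; solve J* = V/(n·D) for n: n = V/(J*·D) = 64.45/(1.9395 × 0.282) = 117.837638 rev/s
rpm = 60·n = 7070.258292

rpm = 7070.26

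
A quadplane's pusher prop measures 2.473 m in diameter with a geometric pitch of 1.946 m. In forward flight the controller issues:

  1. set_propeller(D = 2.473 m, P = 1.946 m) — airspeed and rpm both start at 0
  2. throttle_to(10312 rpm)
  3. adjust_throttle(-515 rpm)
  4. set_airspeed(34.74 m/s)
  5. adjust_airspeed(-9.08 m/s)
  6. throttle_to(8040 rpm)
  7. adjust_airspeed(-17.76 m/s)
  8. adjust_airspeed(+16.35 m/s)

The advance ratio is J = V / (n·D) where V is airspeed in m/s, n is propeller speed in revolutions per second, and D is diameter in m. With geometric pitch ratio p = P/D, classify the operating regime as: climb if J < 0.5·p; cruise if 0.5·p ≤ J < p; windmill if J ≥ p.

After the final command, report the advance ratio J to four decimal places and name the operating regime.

J = 0.0732, regime = climb

set_propeller: D = 2.473 m, P = 1.946 m (p = P/D = 0.786899); state ← (V=0, rpm=0)
throttle_to(10312): rpm ← 10312
adjust_throttle(-515): rpm ← 10312 -515 = 9797
set_airspeed(34.74): V ← 34.74 m/s
adjust_airspeed(-9.08): V ← 34.74 -9.08 = 25.66 m/s
throttle_to(8040): rpm ← 8040
adjust_airspeed(-17.76): V ← 25.66 -17.76 = 7.9 m/s
adjust_airspeed(+16.35): V ← 7.9 +16.35 = 24.25 m/s
final state: V = 24.25 m/s, rpm = 8040 → n = rpm/60 = 134.000000 rev/s
J = V / (n·D) = 24.25 / (134.000000 × 2.473) = 0.073178
regime bands: climb J<0.3934 | cruise [0.3934, 0.7869) | windmill J≥0.7869
J = 0.0732 → climb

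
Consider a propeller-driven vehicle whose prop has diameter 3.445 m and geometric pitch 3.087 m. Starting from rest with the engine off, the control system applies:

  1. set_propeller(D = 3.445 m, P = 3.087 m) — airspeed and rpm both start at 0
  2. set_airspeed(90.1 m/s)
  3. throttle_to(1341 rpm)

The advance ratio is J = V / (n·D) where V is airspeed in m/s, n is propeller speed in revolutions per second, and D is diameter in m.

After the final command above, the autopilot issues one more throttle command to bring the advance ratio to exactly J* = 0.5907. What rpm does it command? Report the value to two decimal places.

set_propeller: D = 3.445 m, P = 3.087 m (p = P/D = 0.896081); state ← (V=0, rpm=0)
set_airspeed(90.1): V ← 90.1 m/s
throttle_to(1341): rpm ← 1341
final state: V = 90.1 m/s, rpm = 1341 → n = rpm/60 = 22.350000 rev/s
target J* = 0.5907; solve J* = V/(n·D) for n: n = V/(J*·D) = 90.1/(0.5907 × 3.445) = 44.276022 rev/s
rpm = 60·n = 2656.561316

rpm = 2656.56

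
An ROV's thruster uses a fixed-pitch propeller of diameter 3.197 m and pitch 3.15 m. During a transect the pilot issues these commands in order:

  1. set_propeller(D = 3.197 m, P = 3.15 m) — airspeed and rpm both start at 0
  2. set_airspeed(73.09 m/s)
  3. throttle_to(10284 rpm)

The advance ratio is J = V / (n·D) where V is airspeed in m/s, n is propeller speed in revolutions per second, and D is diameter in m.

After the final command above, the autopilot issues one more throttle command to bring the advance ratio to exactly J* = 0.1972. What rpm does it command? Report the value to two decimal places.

set_propeller: D = 3.197 m, P = 3.15 m (p = P/D = 0.985299); state ← (V=0, rpm=0)
set_airspeed(73.09): V ← 73.09 m/s
throttle_to(10284): rpm ← 10284
final state: V = 73.09 m/s, rpm = 10284 → n = rpm/60 = 171.400000 rev/s
target J* = 0.1972; solve J* = V/(n·D) for n: n = V/(J*·D) = 73.09/(0.1972 × 3.197) = 115.933358 rev/s
rpm = 60·n = 6956.001475

rpm = 6956.00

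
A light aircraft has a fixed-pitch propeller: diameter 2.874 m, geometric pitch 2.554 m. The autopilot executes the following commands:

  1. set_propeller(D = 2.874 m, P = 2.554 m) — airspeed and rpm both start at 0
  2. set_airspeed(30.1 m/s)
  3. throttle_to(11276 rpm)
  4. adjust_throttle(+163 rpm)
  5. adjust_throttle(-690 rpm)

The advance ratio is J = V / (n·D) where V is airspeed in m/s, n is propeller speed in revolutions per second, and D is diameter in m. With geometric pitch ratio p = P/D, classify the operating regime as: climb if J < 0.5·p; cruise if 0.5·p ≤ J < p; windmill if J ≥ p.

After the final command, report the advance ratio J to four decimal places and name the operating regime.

J = 0.0585, regime = climb

set_propeller: D = 2.874 m, P = 2.554 m (p = P/D = 0.888657); state ← (V=0, rpm=0)
set_airspeed(30.1): V ← 30.1 m/s
throttle_to(11276): rpm ← 11276
adjust_throttle(+163): rpm ← 11276 +163 = 11439
adjust_throttle(-690): rpm ← 11439 -690 = 10749
final state: V = 30.1 m/s, rpm = 10749 → n = rpm/60 = 179.150000 rev/s
J = V / (n·D) = 30.1 / (179.150000 × 2.874) = 0.058461
regime bands: climb J<0.4443 | cruise [0.4443, 0.8887) | windmill J≥0.8887
J = 0.0585 → climb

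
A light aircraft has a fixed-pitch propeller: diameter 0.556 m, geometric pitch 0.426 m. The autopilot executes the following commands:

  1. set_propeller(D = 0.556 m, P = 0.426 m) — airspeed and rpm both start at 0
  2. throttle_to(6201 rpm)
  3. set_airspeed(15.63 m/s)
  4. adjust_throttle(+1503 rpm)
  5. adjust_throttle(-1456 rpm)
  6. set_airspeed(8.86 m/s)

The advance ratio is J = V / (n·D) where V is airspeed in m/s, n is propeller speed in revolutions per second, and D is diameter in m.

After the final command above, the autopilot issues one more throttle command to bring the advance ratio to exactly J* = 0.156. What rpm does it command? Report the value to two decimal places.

set_propeller: D = 0.556 m, P = 0.426 m (p = P/D = 0.766187); state ← (V=0, rpm=0)
throttle_to(6201): rpm ← 6201
set_airspeed(15.63): V ← 15.63 m/s
adjust_throttle(+1503): rpm ← 6201 +1503 = 7704
adjust_throttle(-1456): rpm ← 7704 -1456 = 6248
set_airspeed(8.86): V ← 8.86 m/s
final state: V = 8.86 m/s, rpm = 6248 → n = rpm/60 = 104.133333 rev/s
target J* = 0.156; solve J* = V/(n·D) for n: n = V/(J*·D) = 8.86/(0.156 × 0.556) = 102.149050 rev/s
rpm = 60·n = 6128.942999

rpm = 6128.94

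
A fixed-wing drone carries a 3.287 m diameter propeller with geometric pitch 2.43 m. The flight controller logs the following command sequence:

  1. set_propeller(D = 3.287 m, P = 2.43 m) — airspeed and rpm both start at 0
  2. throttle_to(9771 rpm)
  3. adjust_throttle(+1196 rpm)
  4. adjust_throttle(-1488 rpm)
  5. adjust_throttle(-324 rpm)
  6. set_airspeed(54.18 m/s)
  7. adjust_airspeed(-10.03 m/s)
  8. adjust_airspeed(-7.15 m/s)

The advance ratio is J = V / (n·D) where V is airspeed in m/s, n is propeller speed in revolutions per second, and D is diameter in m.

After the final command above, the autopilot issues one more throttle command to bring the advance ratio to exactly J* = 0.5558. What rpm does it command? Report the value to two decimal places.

rpm = 1215.16

set_propeller: D = 3.287 m, P = 2.43 m (p = P/D = 0.739276); state ← (V=0, rpm=0)
throttle_to(9771): rpm ← 9771
adjust_throttle(+1196): rpm ← 9771 +1196 = 10967
adjust_throttle(-1488): rpm ← 10967 -1488 = 9479
adjust_throttle(-324): rpm ← 9479 -324 = 9155
set_airspeed(54.18): V ← 54.18 m/s
adjust_airspeed(-10.03): V ← 54.18 -10.03 = 44.15 m/s
adjust_airspeed(-7.15): V ← 44.15 -7.15 = 37 m/s
final state: V = 37 m/s, rpm = 9155 → n = rpm/60 = 152.583333 rev/s
target J* = 0.5558; solve J* = V/(n·D) for n: n = V/(J*·D) = 37/(0.5558 × 3.287) = 20.252726 rev/s
rpm = 60·n = 1215.163533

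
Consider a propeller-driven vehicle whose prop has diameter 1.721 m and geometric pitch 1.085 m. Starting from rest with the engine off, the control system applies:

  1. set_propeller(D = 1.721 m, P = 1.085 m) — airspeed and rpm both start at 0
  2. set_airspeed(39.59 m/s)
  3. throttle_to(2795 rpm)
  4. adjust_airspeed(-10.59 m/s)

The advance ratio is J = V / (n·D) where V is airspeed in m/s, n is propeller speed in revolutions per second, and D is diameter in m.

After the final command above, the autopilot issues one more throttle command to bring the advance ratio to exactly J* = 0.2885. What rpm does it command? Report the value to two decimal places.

rpm = 3504.47

set_propeller: D = 1.721 m, P = 1.085 m (p = P/D = 0.630447); state ← (V=0, rpm=0)
set_airspeed(39.59): V ← 39.59 m/s
throttle_to(2795): rpm ← 2795
adjust_airspeed(-10.59): V ← 39.59 -10.59 = 29 m/s
final state: V = 29 m/s, rpm = 2795 → n = rpm/60 = 46.583333 rev/s
target J* = 0.2885; solve J* = V/(n·D) for n: n = V/(J*·D) = 29/(0.2885 × 1.721) = 58.407862 rev/s
rpm = 60·n = 3504.471726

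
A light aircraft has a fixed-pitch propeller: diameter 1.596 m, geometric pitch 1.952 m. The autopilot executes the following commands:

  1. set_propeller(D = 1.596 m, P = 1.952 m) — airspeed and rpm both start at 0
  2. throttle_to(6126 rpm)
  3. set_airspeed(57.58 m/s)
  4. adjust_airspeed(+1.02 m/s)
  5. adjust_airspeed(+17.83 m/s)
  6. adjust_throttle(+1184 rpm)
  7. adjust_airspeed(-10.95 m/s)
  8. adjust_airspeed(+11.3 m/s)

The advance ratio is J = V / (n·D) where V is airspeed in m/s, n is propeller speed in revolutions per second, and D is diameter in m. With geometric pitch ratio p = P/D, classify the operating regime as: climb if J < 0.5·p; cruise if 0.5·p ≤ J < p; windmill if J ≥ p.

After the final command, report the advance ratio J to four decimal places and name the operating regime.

set_propeller: D = 1.596 m, P = 1.952 m (p = P/D = 1.223058); state ← (V=0, rpm=0)
throttle_to(6126): rpm ← 6126
set_airspeed(57.58): V ← 57.58 m/s
adjust_airspeed(+1.02): V ← 57.58 +1.02 = 58.6 m/s
adjust_airspeed(+17.83): V ← 58.6 +17.83 = 76.43 m/s
adjust_throttle(+1184): rpm ← 6126 +1184 = 7310
adjust_airspeed(-10.95): V ← 76.43 -10.95 = 65.48 m/s
adjust_airspeed(+11.3): V ← 65.48 +11.3 = 76.78 m/s
final state: V = 76.78 m/s, rpm = 7310 → n = rpm/60 = 121.833333 rev/s
J = V / (n·D) = 76.78 / (121.833333 × 1.596) = 0.394865
regime bands: climb J<0.6115 | cruise [0.6115, 1.2231) | windmill J≥1.2231
J = 0.3949 → climb

J = 0.3949, regime = climb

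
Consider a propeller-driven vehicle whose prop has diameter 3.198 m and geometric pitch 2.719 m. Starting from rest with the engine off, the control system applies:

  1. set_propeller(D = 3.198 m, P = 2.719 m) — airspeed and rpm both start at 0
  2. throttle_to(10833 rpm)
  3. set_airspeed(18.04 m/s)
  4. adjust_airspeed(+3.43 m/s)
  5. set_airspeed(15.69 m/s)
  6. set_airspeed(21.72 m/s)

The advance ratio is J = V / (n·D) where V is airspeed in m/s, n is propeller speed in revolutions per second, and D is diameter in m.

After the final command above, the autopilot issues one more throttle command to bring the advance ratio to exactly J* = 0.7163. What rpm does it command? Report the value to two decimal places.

rpm = 568.90

set_propeller: D = 3.198 m, P = 2.719 m (p = P/D = 0.850219); state ← (V=0, rpm=0)
throttle_to(10833): rpm ← 10833
set_airspeed(18.04): V ← 18.04 m/s
adjust_airspeed(+3.43): V ← 18.04 +3.43 = 21.47 m/s
set_airspeed(15.69): V ← 15.69 m/s
set_airspeed(21.72): V ← 21.72 m/s
final state: V = 21.72 m/s, rpm = 10833 → n = rpm/60 = 180.550000 rev/s
target J* = 0.7163; solve J* = V/(n·D) for n: n = V/(J*·D) = 21.72/(0.7163 × 3.198) = 9.481704 rev/s
rpm = 60·n = 568.902262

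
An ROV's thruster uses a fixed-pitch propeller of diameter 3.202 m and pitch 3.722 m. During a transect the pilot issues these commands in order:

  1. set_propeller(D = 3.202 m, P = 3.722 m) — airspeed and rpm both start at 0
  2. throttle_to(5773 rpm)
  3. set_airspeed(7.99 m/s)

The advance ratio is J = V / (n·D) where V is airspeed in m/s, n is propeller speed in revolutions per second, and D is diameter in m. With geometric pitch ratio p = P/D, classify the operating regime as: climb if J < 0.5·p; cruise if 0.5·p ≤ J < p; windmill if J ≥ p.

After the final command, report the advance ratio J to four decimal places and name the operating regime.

set_propeller: D = 3.202 m, P = 3.722 m (p = P/D = 1.162399); state ← (V=0, rpm=0)
throttle_to(5773): rpm ← 5773
set_airspeed(7.99): V ← 7.99 m/s
final state: V = 7.99 m/s, rpm = 5773 → n = rpm/60 = 96.216667 rev/s
J = V / (n·D) = 7.99 / (96.216667 × 3.202) = 0.025934
regime bands: climb J<0.5812 | cruise [0.5812, 1.1624) | windmill J≥1.1624
J = 0.0259 → climb

J = 0.0259, regime = climb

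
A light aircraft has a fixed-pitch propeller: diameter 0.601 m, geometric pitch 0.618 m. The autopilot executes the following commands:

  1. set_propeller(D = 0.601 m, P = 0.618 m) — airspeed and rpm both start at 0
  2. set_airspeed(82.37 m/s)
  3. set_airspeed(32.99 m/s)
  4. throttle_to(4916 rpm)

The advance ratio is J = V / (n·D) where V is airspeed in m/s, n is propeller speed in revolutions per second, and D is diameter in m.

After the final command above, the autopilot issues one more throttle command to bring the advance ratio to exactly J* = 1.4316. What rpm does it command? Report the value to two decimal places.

set_propeller: D = 0.601 m, P = 0.618 m (p = P/D = 1.028286); state ← (V=0, rpm=0)
set_airspeed(82.37): V ← 82.37 m/s
set_airspeed(32.99): V ← 32.99 m/s
throttle_to(4916): rpm ← 4916
final state: V = 32.99 m/s, rpm = 4916 → n = rpm/60 = 81.933333 rev/s
target J* = 1.4316; solve J* = V/(n·D) for n: n = V/(J*·D) = 32.99/(1.4316 × 0.601) = 38.343006 rev/s
rpm = 60·n = 2300.580340

rpm = 2300.58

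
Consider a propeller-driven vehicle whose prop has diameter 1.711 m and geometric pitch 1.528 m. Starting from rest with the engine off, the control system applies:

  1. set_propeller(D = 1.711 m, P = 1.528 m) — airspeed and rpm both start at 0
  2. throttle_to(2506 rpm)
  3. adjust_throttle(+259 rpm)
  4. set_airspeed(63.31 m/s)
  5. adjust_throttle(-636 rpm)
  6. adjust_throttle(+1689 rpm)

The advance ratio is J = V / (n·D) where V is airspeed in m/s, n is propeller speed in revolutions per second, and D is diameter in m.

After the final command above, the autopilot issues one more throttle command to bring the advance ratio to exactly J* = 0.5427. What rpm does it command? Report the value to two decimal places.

set_propeller: D = 1.711 m, P = 1.528 m (p = P/D = 0.893045); state ← (V=0, rpm=0)
throttle_to(2506): rpm ← 2506
adjust_throttle(+259): rpm ← 2506 +259 = 2765
set_airspeed(63.31): V ← 63.31 m/s
adjust_throttle(-636): rpm ← 2765 -636 = 2129
adjust_throttle(+1689): rpm ← 2129 +1689 = 3818
final state: V = 63.31 m/s, rpm = 3818 → n = rpm/60 = 63.633333 rev/s
target J* = 0.5427; solve J* = V/(n·D) for n: n = V/(J*·D) = 63.31/(0.5427 × 1.711) = 68.180861 rev/s
rpm = 60·n = 4090.851671

rpm = 4090.85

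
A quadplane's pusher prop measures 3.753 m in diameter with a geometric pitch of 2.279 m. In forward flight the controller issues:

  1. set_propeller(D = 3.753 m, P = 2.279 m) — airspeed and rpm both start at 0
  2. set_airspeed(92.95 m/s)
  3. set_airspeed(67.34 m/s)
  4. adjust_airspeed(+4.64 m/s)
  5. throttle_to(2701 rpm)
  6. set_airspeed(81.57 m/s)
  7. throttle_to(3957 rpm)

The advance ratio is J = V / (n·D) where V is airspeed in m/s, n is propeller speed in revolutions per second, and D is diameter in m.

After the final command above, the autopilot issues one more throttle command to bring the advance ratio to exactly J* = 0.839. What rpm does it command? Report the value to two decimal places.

rpm = 1554.32

set_propeller: D = 3.753 m, P = 2.279 m (p = P/D = 0.607248); state ← (V=0, rpm=0)
set_airspeed(92.95): V ← 92.95 m/s
set_airspeed(67.34): V ← 67.34 m/s
adjust_airspeed(+4.64): V ← 67.34 +4.64 = 71.98 m/s
throttle_to(2701): rpm ← 2701
set_airspeed(81.57): V ← 81.57 m/s
throttle_to(3957): rpm ← 3957
final state: V = 81.57 m/s, rpm = 3957 → n = rpm/60 = 65.950000 rev/s
target J* = 0.839; solve J* = V/(n·D) for n: n = V/(J*·D) = 81.57/(0.839 × 3.753) = 25.905378 rev/s
rpm = 60·n = 1554.322692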